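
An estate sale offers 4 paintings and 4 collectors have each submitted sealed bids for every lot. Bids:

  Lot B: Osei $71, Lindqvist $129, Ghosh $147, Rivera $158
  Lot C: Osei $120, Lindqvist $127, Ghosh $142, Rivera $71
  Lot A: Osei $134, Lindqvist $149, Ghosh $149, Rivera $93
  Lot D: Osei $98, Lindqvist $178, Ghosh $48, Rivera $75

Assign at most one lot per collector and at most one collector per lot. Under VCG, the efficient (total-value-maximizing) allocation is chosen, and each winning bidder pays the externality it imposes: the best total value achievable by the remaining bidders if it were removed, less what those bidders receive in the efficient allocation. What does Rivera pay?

Efficient allocation: Osei→Lot A ($134), Lindqvist→Lot D ($178), Ghosh→Lot C ($142), Rivera→Lot B ($158); total welfare W = $612.
Rivera receives Lot B at value $158, so the others get W − 158 = $454.
Without Rivera: best allocation of the remaining 3 bidders over all 4 lots is Osei→Lot A ($134), Lindqvist→Lot D ($178), Ghosh→Lot B ($147), total $459.
VCG payment = (others' best without Rivera) − (others' welfare with Rivera) = 459 − 454 = $5.

Rivera pays $5.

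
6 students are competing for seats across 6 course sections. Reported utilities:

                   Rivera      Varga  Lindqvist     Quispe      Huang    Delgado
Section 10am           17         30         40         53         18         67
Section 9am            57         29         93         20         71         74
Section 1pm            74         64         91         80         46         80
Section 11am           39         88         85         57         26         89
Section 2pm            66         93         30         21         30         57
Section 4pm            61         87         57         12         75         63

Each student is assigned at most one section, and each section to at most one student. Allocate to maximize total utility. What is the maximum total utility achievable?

Maximum total: 477 points

Optimal: Rivera→Section 1pm (74 points), Varga→Section 2pm (93 points), Lindqvist→Section 9am (93 points), Quispe→Section 10am (53 points), Huang→Section 4pm (75 points), Delgado→Section 11am (89 points) — total 74+93+93+53+75+89 = 477 points.
Column-greedy (each section in turn goes to its best remaining student) gives 469 points, worse by 8.
No other one-to-one assignment exceeds 477 points.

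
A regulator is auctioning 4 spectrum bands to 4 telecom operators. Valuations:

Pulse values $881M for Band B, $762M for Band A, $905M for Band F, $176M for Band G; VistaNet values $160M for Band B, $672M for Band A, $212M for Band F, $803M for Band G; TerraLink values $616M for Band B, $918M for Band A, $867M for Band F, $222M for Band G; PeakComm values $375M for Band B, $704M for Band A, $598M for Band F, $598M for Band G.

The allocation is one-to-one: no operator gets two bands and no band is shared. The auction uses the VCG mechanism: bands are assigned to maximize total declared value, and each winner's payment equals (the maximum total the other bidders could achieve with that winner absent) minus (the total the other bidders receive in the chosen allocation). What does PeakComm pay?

PeakComm pays $75M.

Efficient allocation: Pulse→Band B ($881M), VistaNet→Band G ($803M), TerraLink→Band F ($867M), PeakComm→Band A ($704M); total welfare W = $3255M.
PeakComm receives Band A at value $704M, so the others get W − 704 = $2551M.
Without PeakComm: best allocation of the remaining 3 bidders over all 4 bands is Pulse→Band F ($905M), VistaNet→Band G ($803M), TerraLink→Band A ($918M), total $2626M.
VCG payment = (others' best without PeakComm) − (others' welfare with PeakComm) = 2626 − 2551 = $75M.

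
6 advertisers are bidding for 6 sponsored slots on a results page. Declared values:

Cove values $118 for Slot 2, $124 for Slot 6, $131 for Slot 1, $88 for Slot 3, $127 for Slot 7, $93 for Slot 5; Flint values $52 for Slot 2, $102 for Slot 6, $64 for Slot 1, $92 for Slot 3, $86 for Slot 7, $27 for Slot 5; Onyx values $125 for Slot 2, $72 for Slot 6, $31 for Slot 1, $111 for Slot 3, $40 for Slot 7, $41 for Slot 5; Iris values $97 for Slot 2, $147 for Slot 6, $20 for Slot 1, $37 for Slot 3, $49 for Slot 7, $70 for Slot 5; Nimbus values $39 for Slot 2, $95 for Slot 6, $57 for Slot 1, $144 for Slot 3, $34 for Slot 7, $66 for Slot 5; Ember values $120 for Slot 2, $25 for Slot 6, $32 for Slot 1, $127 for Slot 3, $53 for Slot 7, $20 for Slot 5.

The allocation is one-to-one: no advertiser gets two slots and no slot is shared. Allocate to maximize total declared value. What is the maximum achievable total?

Optimal: Cove→Slot 1 ($131), Flint→Slot 7 ($86), Onyx→Slot 2 ($125), Iris→Slot 6 ($147), Nimbus→Slot 5 ($66), Ember→Slot 3 ($127) — total 131+86+125+147+66+127 = $682.
Column-greedy (each slot in turn goes to its best remaining advertiser) gives $653, worse by 29.
Next-best assignment: Cove→Slot 1, Flint→Slot 7, Onyx→Slot 5, Iris→Slot 6, Nimbus→Slot 3, Ember→Slot 2 = $669.
Swapping Ember↔Iris (Ember→Slot 6 $25, Iris→Slot 3 $37) loses 212.
Checked against all permutations: $682 is optimal.

Maximum total: $682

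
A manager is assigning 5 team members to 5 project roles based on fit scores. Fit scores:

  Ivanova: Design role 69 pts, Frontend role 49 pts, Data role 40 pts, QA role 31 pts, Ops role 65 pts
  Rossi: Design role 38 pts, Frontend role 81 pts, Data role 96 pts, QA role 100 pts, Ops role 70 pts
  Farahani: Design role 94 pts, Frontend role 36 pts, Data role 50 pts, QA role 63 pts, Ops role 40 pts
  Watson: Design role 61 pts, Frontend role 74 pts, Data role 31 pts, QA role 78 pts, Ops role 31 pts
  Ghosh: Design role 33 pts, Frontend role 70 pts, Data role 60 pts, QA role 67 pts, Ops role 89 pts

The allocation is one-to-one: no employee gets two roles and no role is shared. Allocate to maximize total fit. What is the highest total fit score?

Max total: 406 pts

Optimal: Ivanova→Frontend role (49 pts), Rossi→Data role (96 pts), Farahani→Design role (94 pts), Watson→QA role (78 pts), Ghosh→Ops role (89 pts) — total 49+96+94+78+89 = 406 pts.
Row-greedy (each employee in turn takes its best remaining role) gives 382 pts, worse by 24.
Next-best assignment: Ivanova→Ops role, Rossi→Data role, Farahani→Design role, Watson→QA role, Ghosh→Frontend role = 403 pts.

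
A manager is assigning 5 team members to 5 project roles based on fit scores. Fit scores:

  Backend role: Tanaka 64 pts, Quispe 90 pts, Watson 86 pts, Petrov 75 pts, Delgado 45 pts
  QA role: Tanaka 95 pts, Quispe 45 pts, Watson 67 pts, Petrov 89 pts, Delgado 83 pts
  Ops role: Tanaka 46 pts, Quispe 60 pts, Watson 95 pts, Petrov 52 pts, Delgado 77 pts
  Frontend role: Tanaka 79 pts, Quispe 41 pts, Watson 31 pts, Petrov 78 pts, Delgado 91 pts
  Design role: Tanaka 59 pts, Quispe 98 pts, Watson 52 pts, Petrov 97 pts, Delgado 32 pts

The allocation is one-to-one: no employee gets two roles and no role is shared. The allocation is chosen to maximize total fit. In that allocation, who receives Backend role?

Quispe receives Backend role.

Treat this as an assignment problem: match each employee to one role.
Optimal: Tanaka→QA role (95 pts), Quispe→Backend role (90 pts), Watson→Ops role (95 pts), Petrov→Design role (97 pts), Delgado→Frontend role (91 pts) — total 95+90+95+97+91 = 468 pts.
Row-greedy (each employee in turn takes its best remaining role) gives 411 pts, worse by 57.
Every other assignment is strictly worse.
Quispe's own top role is Design role (98 pts), but forcing Quispe→Design role and reassigning the rest optimally gives only 454 pts — worse by 14.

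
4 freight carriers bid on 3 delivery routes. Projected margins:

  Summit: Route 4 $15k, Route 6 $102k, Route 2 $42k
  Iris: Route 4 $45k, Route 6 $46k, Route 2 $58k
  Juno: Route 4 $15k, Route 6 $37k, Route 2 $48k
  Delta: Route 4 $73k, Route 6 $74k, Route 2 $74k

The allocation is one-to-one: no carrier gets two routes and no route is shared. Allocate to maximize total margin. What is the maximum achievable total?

Maximum total: $233k

Treat this as an assignment problem: match each carrier to one route.
Optimal: Delta→Route 4 ($73k), Summit→Route 6 ($102k), Iris→Route 2 ($58k) — total 73+102+58 = $233k.
Row-greedy (each carrier in turn takes its best remaining route) gives $175k, worse by 58.
Next-best assignment: Delta→Route 4, Summit→Route 6, Juno→Route 2 = $223k.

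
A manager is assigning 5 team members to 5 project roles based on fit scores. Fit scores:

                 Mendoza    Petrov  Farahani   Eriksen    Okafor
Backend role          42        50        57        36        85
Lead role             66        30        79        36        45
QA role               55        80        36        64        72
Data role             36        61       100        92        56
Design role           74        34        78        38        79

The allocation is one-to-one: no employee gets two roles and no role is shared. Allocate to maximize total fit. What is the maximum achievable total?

Optimal: Mendoza→Design role (74 pts), Petrov→QA role (80 pts), Farahani→Lead role (79 pts), Eriksen→Data role (92 pts), Okafor→Backend role (85 pts) — total 74+80+79+92+85 = 410 pts.
Row-greedy (each employee in turn takes its best remaining role) gives 335 pts, worse by 75.
Swapping Eriksen↔Okafor (Eriksen→Backend role 36 pts, Okafor→Data role 56 pts) loses 85.

Max total: 410 pts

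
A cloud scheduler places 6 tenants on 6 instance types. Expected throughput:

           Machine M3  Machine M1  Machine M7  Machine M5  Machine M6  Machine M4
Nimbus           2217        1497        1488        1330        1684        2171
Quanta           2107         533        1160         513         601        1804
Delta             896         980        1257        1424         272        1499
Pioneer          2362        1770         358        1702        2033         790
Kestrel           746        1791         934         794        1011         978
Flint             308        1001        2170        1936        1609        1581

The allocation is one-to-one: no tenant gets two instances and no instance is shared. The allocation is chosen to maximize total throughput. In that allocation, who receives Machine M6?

Optimal: Nimbus→Machine M4 (2171 ops/s), Quanta→Machine M3 (2107 ops/s), Delta→Machine M5 (1424 ops/s), Pioneer→Machine M6 (2033 ops/s), Kestrel→Machine M1 (1791 ops/s), Flint→Machine M7 (2170 ops/s) — total 2171+2107+1424+2033+1791+2170 = 11696 ops/s.
Max-entry greedy (repeatedly take the single best remaining cell) gives 10519 ops/s, worse by 1177.
Pioneer's own top instance is Machine M3 (2362 ops/s), but forcing Pioneer→Machine M3 and reassigning the rest optimally gives only 11235 ops/s — worse by 461.

Pioneer receives Machine M6.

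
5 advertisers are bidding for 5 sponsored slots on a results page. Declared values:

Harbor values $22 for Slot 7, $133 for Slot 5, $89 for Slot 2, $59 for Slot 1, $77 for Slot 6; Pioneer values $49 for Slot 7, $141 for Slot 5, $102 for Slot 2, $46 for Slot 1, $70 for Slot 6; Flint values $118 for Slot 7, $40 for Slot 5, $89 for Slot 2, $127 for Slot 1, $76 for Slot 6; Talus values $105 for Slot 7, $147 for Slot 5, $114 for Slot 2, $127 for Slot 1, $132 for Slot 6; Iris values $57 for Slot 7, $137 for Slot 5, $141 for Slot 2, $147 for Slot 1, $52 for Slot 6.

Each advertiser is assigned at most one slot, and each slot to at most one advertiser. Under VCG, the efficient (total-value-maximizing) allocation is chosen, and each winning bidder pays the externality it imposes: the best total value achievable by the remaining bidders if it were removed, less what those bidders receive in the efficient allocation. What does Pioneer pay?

Pioneer pays $3.

Efficient allocation: Harbor→Slot 5 ($133), Pioneer→Slot 2 ($102), Flint→Slot 7 ($118), Talus→Slot 6 ($132), Iris→Slot 1 ($147); total welfare W = $632.
Pioneer receives Slot 2 at value $102, so the others get W − 102 = $530.
Without Pioneer: best allocation of the remaining 4 bidders over all 5 slots is Harbor→Slot 5 ($133), Flint→Slot 1 ($127), Talus→Slot 6 ($132), Iris→Slot 2 ($141), total $533.
VCG payment = (others' best without Pioneer) − (others' welfare with Pioneer) = 533 − 530 = $3.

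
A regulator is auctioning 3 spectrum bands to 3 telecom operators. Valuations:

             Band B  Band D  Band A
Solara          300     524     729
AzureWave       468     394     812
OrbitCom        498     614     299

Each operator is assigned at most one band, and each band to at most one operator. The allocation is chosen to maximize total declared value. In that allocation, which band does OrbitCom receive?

Optimal: Solara→Band D ($524M), AzureWave→Band A ($812M), OrbitCom→Band B ($498M) — total 524+812+498 = $1834M.
Max-entry greedy (repeatedly take the single best remaining cell) gives $1726M, worse by 108.
Every other assignment is strictly worse.
OrbitCom's own top band is Band D ($614M), but forcing OrbitCom→Band D and reassigning the rest optimally gives only $1811M — worse by 23.

OrbitCom receives Band B.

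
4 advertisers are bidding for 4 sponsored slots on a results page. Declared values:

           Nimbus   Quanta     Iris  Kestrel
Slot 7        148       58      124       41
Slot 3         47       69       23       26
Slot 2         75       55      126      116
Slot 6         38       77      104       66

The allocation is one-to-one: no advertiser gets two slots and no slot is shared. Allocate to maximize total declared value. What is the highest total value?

Maximum total: $437

Optimal: Nimbus→Slot 7 ($148), Quanta→Slot 3 ($69), Iris→Slot 6 ($104), Kestrel→Slot 2 ($116) — total 148+69+104+116 = $437.
Max-entry greedy (repeatedly take the single best remaining cell) gives $377, worse by 60.
No other one-to-one assignment exceeds $437.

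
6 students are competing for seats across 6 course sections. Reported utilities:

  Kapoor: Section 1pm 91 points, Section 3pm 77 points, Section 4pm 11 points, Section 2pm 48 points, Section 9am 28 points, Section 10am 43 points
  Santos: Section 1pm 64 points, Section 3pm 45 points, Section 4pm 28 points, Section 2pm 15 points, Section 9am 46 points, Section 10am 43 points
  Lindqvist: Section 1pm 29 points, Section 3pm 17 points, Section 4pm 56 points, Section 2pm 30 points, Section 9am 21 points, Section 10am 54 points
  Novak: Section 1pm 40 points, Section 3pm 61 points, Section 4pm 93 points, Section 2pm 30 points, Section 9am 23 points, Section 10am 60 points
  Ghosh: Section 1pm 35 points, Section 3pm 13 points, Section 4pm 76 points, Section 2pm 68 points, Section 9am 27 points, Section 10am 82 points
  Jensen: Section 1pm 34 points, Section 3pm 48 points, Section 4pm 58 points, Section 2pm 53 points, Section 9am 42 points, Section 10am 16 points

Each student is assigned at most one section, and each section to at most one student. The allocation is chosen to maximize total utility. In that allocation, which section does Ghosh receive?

Treat this as an assignment problem: match each student to one section.
Optimal: Kapoor→Section 1pm (91 points), Santos→Section 9am (46 points), Lindqvist→Section 10am (54 points), Novak→Section 4pm (93 points), Ghosh→Section 2pm (68 points), Jensen→Section 3pm (48 points) — total 91+46+54+93+68+48 = 400 points.
Row-greedy (each student in turn takes its best remaining section) gives 389 points, worse by 11.
Swapping Lindqvist↔Santos (Lindqvist→Section 9am 21 points, Santos→Section 10am 43 points) loses 36.
Ghosh's own top section is Section 10am (82 points), but forcing Ghosh→Section 10am and reassigning the rest optimally gives only 390 points — worse by 10.

Ghosh receives Section 2pm.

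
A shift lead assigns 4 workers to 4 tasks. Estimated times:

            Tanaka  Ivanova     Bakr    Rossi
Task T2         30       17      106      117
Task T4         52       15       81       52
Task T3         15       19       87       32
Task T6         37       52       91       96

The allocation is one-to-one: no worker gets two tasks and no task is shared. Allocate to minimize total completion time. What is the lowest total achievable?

Minimum total: 167 min

Optimal: Tanaka→Task T6 (37 min), Ivanova→Task T2 (17 min), Bakr→Task T4 (81 min), Rossi→Task T3 (32 min) — total 37+17+81+32 = 167 min.
Row-greedy (each worker in turn takes its cheapest remaining task) gives 238 min, worse by 71.
Next-best assignment: Tanaka→Task T2, Ivanova→Task T4, Bakr→Task T6, Rossi→Task T3 = 168 min.
Every other assignment is strictly worse.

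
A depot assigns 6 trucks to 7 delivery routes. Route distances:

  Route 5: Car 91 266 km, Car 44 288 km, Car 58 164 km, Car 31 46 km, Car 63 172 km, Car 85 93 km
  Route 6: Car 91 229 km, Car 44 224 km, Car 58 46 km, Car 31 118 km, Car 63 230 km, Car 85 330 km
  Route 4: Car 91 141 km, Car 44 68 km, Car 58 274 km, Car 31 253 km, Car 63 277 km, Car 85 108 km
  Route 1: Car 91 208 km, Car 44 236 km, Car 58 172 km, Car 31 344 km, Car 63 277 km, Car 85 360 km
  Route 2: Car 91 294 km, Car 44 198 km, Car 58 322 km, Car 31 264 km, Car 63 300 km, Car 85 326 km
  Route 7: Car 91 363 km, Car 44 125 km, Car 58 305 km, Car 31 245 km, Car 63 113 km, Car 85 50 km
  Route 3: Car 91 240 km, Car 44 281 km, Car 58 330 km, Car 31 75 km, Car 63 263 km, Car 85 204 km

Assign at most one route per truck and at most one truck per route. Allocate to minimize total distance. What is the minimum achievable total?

Minimum total: 603 km

Optimal: Car 91→Route 1 (208 km), Car 44→Route 4 (68 km), Car 58→Route 6 (46 km), Car 31→Route 3 (75 km), Car 63→Route 7 (113 km), Car 85→Route 5 (93 km) — total 208+68+46+75+113+93 = 603 km.
Column-greedy (each route in turn goes to its cheapest remaining truck) gives 718 km, worse by 115.
Next-best assignment: Car 91→Route 1, Car 44→Route 4, Car 58→Route 6, Car 31→Route 3, Car 63→Route 5, Car 85→Route 7 = 619 km.
Every other assignment is strictly worse.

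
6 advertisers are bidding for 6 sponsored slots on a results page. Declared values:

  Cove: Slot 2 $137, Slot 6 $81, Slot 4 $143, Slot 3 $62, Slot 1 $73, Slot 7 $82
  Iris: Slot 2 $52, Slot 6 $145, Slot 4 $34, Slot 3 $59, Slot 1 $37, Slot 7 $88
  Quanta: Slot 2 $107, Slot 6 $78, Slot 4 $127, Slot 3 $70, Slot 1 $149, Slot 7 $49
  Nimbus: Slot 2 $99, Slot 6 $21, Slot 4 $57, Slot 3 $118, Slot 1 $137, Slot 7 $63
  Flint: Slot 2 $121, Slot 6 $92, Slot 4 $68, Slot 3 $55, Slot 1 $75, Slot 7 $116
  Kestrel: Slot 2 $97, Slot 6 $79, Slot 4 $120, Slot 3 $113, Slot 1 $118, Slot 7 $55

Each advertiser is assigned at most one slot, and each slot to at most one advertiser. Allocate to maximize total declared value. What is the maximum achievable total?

Optimal: Cove→Slot 2 ($137), Iris→Slot 6 ($145), Quanta→Slot 1 ($149), Nimbus→Slot 3 ($118), Flint→Slot 7 ($116), Kestrel→Slot 4 ($120) — total 137+145+149+118+116+120 = $785.
Column-greedy (each slot in turn goes to its best remaining advertiser) gives $761, worse by 24.
Swapping Quanta↔Cove (Quanta→Slot 2 $107, Cove→Slot 1 $73) loses 106.
No other one-to-one assignment exceeds $785.

Maximum total: $785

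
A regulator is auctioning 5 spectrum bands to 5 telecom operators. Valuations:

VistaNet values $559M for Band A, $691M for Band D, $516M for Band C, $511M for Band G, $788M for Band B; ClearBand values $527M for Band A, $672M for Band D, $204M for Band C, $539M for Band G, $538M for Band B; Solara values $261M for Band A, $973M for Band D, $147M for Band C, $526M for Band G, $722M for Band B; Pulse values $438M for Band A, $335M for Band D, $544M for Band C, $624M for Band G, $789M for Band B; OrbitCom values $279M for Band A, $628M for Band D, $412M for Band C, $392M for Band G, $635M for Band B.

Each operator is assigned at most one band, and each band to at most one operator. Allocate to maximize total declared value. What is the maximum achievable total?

Optimal: VistaNet→Band B ($788M), ClearBand→Band A ($527M), Solara→Band D ($973M), Pulse→Band G ($624M), OrbitCom→Band C ($412M) — total 788+527+973+624+412 = $3324M.
Swapping OrbitCom↔Solara (OrbitCom→Band D $628M, Solara→Band C $147M) loses 610.

Maximum total: $3324M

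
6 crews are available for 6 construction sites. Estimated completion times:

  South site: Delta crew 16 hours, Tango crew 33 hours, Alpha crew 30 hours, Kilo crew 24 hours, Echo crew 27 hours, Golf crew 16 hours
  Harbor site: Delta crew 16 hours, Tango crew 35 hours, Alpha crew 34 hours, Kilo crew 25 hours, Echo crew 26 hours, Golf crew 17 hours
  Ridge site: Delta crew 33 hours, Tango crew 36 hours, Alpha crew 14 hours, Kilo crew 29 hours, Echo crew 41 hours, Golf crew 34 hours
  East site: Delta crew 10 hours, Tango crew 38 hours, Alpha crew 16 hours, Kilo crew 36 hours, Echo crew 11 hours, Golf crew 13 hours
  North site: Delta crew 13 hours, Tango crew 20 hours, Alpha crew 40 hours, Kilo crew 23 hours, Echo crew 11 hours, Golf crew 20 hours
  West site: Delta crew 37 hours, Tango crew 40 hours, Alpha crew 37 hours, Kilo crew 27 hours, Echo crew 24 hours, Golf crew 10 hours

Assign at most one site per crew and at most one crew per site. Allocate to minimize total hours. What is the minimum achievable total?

Min total: 95 hours

This is the linear assignment problem.
Optimal: Delta crew→Harbor site (16 hours), Tango crew→North site (20 hours), Alpha crew→Ridge site (14 hours), Kilo crew→South site (24 hours), Echo crew→East site (11 hours), Golf crew→West site (10 hours) — total 16+20+14+24+11+10 = 95 hours.
Column-greedy (each site in turn goes to its cheapest remaining crew) gives 105 hours, worse by 10.
Swapping Echo crew↔Alpha crew (Echo crew→Ridge site 41 hours, Alpha crew→East site 16 hours) adds 32.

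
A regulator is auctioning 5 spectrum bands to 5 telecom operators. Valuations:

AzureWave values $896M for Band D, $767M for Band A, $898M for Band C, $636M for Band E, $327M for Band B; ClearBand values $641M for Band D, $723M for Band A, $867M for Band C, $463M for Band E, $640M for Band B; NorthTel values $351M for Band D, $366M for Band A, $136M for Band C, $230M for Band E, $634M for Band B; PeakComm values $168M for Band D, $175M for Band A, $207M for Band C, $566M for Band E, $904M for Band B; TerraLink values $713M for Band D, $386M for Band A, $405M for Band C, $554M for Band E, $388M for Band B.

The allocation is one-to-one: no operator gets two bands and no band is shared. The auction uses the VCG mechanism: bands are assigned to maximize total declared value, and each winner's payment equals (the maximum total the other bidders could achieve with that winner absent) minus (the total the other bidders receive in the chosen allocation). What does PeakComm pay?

Efficient allocation: AzureWave→Band D ($896M), ClearBand→Band C ($867M), NorthTel→Band A ($366M), PeakComm→Band B ($904M), TerraLink→Band E ($554M); total welfare W = $3587M.
PeakComm receives Band B at value $904M, so the others get W − 904 = $2683M.
Without PeakComm: best allocation of the remaining 4 bidders over all 5 bands is AzureWave→Band A ($767M), ClearBand→Band C ($867M), NorthTel→Band B ($634M), TerraLink→Band D ($713M), total $2981M.
VCG payment = (others' best without PeakComm) − (others' welfare with PeakComm) = 2981 − 2683 = $298M.

PeakComm pays $298M.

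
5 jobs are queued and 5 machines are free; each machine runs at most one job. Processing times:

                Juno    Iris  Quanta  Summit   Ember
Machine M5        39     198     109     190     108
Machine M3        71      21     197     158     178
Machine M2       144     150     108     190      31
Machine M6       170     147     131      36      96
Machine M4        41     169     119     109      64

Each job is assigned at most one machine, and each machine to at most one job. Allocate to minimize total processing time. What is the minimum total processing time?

Optimal: Juno→Machine M4 (41 min), Iris→Machine M3 (21 min), Quanta→Machine M5 (109 min), Summit→Machine M6 (36 min), Ember→Machine M2 (31 min) — total 41+21+109+36+31 = 238 min.

Min total: 238 min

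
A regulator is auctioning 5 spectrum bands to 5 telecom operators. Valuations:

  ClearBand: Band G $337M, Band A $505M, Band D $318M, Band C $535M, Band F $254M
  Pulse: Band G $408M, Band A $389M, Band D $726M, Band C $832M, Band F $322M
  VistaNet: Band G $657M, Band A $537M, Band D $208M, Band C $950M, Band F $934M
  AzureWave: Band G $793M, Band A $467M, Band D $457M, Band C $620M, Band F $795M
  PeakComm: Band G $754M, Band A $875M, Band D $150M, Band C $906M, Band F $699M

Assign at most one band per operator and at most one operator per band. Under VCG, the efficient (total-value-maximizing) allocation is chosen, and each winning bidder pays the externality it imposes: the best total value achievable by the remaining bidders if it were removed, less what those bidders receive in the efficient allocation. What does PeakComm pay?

Efficient allocation: ClearBand→Band A ($505M), Pulse→Band D ($726M), VistaNet→Band F ($934M), AzureWave→Band G ($793M), PeakComm→Band C ($906M); total welfare W = $3864M.
PeakComm receives Band C at value $906M, so the others get W − 906 = $2958M.
Without PeakComm: best allocation of the remaining 4 bidders over all 5 bands is ClearBand→Band A ($505M), Pulse→Band C ($832M), VistaNet→Band F ($934M), AzureWave→Band G ($793M), total $3064M.
VCG payment = (others' best without PeakComm) − (others' welfare with PeakComm) = 3064 − 2958 = $106M.

PeakComm pays $106M.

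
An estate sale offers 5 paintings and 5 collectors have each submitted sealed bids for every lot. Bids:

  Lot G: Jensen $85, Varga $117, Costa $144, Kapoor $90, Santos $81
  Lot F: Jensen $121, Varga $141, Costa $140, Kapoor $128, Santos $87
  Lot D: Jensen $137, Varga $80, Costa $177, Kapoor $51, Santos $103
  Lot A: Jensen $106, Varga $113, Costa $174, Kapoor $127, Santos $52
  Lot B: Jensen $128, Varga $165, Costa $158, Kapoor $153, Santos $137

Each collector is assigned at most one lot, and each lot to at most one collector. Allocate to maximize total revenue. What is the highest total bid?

Optimal: Jensen→Lot D ($137), Varga→Lot G ($117), Costa→Lot A ($174), Kapoor→Lot F ($128), Santos→Lot B ($137) — total 137+117+174+128+137 = $693.
Row-greedy (each collector in turn takes its best remaining lot) gives $685, worse by 8.
Next-best assignment: Jensen→Lot D, Varga→Lot F, Costa→Lot G, Kapoor→Lot A, Santos→Lot B = $686.
Checked against all permutations: $693 is optimal.

Maximum total: $693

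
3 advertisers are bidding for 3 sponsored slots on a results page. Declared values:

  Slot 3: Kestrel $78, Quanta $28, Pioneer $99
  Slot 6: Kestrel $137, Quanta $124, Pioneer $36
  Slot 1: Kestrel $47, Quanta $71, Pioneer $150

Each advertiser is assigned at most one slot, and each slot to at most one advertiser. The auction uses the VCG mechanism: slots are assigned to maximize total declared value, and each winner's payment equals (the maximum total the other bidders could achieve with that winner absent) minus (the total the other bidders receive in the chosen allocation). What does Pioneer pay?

Efficient allocation: Kestrel→Slot 3 ($78), Quanta→Slot 6 ($124), Pioneer→Slot 1 ($150); total welfare W = $352.
Pioneer receives Slot 1 at value $150, so the others get W − 150 = $202.
Without Pioneer: best allocation of the remaining 2 bidders over all 3 slots is Kestrel→Slot 6 ($137), Quanta→Slot 1 ($71), total $208.
VCG payment = (others' best without Pioneer) − (others' welfare with Pioneer) = 208 − 202 = $6.

Pioneer pays $6.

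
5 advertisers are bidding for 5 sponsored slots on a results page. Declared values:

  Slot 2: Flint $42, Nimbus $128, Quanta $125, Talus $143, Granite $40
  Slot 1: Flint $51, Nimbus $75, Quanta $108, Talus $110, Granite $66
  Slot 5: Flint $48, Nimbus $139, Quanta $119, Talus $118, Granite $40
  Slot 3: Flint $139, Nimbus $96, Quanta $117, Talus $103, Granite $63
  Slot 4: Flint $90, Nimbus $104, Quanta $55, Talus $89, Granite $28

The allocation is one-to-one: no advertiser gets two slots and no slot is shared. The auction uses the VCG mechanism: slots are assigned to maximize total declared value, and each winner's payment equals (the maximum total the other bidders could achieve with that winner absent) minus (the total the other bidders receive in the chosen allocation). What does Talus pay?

Talus pays $41.

Efficient allocation: Flint→Slot 3 ($139), Nimbus→Slot 4 ($104), Quanta→Slot 5 ($119), Talus→Slot 2 ($143), Granite→Slot 1 ($66); total welfare W = $571.
Talus receives Slot 2 at value $143, so the others get W − 143 = $428.
Without Talus: best allocation of the remaining 4 bidders over all 5 slots is Flint→Slot 3 ($139), Nimbus→Slot 5 ($139), Quanta→Slot 2 ($125), Granite→Slot 1 ($66), total $469.
VCG payment = (others' best without Talus) − (others' welfare with Talus) = 469 − 428 = $41.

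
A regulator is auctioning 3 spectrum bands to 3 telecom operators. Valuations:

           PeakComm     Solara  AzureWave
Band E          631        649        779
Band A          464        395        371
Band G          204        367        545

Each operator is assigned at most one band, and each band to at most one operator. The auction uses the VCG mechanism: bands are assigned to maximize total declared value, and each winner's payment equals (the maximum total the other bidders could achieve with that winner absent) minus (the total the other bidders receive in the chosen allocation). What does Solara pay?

Solara pays $234M.

Efficient allocation: PeakComm→Band A ($464M), Solara→Band E ($649M), AzureWave→Band G ($545M); total welfare W = $1658M.
Solara receives Band E at value $649M, so the others get W − 649 = $1009M.
Without Solara: best allocation of the remaining 2 bidders over all 3 bands is PeakComm→Band A ($464M), AzureWave→Band E ($779M), total $1243M.
VCG payment = (others' best without Solara) − (others' welfare with Solara) = 1243 − 1009 = $234M.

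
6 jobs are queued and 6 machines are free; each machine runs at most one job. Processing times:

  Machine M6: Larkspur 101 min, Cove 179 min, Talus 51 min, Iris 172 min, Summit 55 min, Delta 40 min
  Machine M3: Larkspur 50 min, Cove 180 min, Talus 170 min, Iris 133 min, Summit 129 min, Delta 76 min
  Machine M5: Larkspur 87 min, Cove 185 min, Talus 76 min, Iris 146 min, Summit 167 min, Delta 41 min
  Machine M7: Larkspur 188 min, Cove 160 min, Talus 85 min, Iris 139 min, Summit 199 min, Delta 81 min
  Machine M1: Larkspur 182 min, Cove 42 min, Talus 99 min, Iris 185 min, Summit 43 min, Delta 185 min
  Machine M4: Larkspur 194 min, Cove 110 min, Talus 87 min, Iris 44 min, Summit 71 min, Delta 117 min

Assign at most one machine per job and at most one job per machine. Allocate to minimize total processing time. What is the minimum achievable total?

This is the linear assignment problem.
Optimal: Larkspur→Machine M3 (50 min), Cove→Machine M1 (42 min), Talus→Machine M7 (85 min), Iris→Machine M4 (44 min), Summit→Machine M6 (55 min), Delta→Machine M5 (41 min) — total 50+42+85+44+55+41 = 317 min.
Every other assignment is strictly worse.

Minimum total: 317 min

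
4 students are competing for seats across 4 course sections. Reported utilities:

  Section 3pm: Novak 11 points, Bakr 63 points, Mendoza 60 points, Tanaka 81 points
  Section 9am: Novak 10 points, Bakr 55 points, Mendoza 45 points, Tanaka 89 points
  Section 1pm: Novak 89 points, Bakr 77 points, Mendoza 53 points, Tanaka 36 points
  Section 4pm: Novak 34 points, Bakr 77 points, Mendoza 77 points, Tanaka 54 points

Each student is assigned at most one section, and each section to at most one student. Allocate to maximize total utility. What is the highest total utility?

Optimal: Novak→Section 1pm (89 points), Bakr→Section 3pm (63 points), Mendoza→Section 4pm (77 points), Tanaka→Section 9am (89 points) — total 89+63+77+89 = 318 points.
Column-greedy (each section in turn goes to its best remaining student) gives 302 points, worse by 16.
Next-best assignment: Novak→Section 1pm, Bakr→Section 4pm, Mendoza→Section 3pm, Tanaka→Section 9am = 315 points.
Checked against all permutations: 318 points is optimal.

Maximum total: 318 points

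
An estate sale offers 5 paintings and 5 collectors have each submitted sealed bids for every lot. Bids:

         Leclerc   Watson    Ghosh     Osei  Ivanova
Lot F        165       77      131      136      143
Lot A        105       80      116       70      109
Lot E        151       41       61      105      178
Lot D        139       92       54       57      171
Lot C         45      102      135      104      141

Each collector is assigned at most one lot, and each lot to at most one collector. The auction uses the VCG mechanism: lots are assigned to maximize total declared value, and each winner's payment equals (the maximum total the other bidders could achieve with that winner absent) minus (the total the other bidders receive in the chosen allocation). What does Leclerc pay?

Leclerc pays $16.

Efficient allocation: Leclerc→Lot E ($151), Watson→Lot C ($102), Ghosh→Lot A ($116), Osei→Lot F ($136), Ivanova→Lot D ($171); total welfare W = $676.
Leclerc receives Lot E at value $151, so the others get W − 151 = $525.
Without Leclerc: best allocation of the remaining 4 bidders over all 5 lots is Watson→Lot D ($92), Ghosh→Lot C ($135), Osei→Lot F ($136), Ivanova→Lot E ($178), total $541.
VCG payment = (others' best without Leclerc) − (others' welfare with Leclerc) = 541 − 525 = $16.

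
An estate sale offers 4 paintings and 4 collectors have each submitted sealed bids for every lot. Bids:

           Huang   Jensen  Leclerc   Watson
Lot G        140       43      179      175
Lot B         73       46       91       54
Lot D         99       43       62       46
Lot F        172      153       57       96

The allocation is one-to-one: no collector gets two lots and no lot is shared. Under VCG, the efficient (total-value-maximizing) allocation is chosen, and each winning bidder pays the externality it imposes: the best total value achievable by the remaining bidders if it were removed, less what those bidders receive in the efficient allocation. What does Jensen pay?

Efficient allocation: Huang→Lot D ($99), Jensen→Lot F ($153), Leclerc→Lot B ($91), Watson→Lot G ($175); total welfare W = $518.
Jensen receives Lot F at value $153, so the others get W − 153 = $365.
Without Jensen: best allocation of the remaining 3 bidders over all 4 lots is Huang→Lot F ($172), Leclerc→Lot B ($91), Watson→Lot G ($175), total $438.
VCG payment = (others' best without Jensen) − (others' welfare with Jensen) = 438 − 365 = $73.

Jensen pays $73.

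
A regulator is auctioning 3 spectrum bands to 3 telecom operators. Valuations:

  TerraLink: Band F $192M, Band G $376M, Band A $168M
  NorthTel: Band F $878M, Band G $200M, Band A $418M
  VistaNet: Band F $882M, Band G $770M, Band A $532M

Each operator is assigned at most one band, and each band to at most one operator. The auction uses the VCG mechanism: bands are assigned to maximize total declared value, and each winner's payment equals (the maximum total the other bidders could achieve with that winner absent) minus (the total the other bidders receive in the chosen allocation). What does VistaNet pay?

VistaNet pays $208M.

Efficient allocation: TerraLink→Band A ($168M), NorthTel→Band F ($878M), VistaNet→Band G ($770M); total welfare W = $1816M.
VistaNet receives Band G at value $770M, so the others get W − 770 = $1046M.
Without VistaNet: best allocation of the remaining 2 bidders over all 3 bands is TerraLink→Band G ($376M), NorthTel→Band F ($878M), total $1254M.
VCG payment = (others' best without VistaNet) − (others' welfare with VistaNet) = 1254 − 1046 = $208M.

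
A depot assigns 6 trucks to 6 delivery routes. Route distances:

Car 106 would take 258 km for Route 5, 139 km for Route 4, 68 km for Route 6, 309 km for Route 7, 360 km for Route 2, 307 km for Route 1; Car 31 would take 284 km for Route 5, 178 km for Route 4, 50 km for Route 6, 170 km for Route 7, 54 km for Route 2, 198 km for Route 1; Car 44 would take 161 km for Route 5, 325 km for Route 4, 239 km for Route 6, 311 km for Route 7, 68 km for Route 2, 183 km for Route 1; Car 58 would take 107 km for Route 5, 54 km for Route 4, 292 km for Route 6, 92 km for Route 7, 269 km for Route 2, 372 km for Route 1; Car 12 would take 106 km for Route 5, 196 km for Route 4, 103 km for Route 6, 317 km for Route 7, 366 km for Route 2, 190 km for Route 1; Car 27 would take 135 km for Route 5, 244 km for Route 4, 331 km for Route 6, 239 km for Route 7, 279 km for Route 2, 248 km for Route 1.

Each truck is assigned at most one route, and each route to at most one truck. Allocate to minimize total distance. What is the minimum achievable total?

Min total: 674 km

Optimal: Car 106→Route 4 (139 km), Car 31→Route 6 (50 km), Car 44→Route 2 (68 km), Car 58→Route 7 (92 km), Car 12→Route 1 (190 km), Car 27→Route 5 (135 km) — total 139+50+68+92+190+135 = 674 km.
Row-greedy (each truck in turn takes its cheapest remaining route) gives 766 km, worse by 92.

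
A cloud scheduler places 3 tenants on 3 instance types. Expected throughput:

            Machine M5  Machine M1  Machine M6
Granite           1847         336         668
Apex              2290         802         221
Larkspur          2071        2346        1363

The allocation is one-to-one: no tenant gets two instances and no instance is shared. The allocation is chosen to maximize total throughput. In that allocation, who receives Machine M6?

Granite receives Machine M6.

This is a one-to-one assignment (maximum-weight bipartite matching).
Optimal: Granite→Machine M6 (668 ops/s), Apex→Machine M5 (2290 ops/s), Larkspur→Machine M1 (2346 ops/s) — total 668+2290+2346 = 5304 ops/s.
Row-greedy (each tenant in turn takes its best remaining instance) gives 4012 ops/s, worse by 1292.
Granite's own top instance is Machine M5 (1847 ops/s), but forcing Granite→Machine M5 and reassigning the rest optimally gives only 4414 ops/s — worse by 890.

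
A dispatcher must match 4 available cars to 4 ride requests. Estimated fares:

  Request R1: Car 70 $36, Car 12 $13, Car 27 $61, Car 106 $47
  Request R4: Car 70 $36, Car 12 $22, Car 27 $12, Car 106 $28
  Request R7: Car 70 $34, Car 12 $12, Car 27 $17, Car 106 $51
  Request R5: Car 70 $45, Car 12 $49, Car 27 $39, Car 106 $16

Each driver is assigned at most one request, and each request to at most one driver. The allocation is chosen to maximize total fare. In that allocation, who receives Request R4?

Car 70 receives Request R4.

Optimal: Car 70→Request R4 ($36), Car 12→Request R5 ($49), Car 27→Request R1 ($61), Car 106→Request R7 ($51) — total 36+49+61+51 = $197.
Row-greedy (each driver in turn takes its best remaining request) gives $179, worse by 18.
Checked against all permutations: $197 is optimal.
Car 70's own top request is Request R5 ($45), but forcing Car 70→Request R5 and reassigning the rest optimally gives only $179 — worse by 18.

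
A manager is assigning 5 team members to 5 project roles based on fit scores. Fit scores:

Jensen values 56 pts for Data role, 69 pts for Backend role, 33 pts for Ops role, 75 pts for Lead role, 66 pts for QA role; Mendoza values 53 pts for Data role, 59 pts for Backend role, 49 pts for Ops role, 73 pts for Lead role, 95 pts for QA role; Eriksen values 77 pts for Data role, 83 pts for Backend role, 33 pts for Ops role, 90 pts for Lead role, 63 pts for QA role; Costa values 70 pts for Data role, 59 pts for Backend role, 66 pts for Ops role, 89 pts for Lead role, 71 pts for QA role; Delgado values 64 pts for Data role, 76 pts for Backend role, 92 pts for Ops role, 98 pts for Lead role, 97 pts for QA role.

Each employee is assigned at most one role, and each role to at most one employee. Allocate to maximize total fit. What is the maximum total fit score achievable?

Treat this as an assignment problem: match each employee to one role.
Optimal: Jensen→Backend role (69 pts), Mendoza→QA role (95 pts), Eriksen→Data role (77 pts), Costa→Lead role (89 pts), Delgado→Ops role (92 pts) — total 69+95+77+89+92 = 422 pts.
Column-greedy (each role in turn goes to its best remaining employee) gives 389 pts, worse by 33.
Next-best assignment: Jensen→Backend role, Mendoza→QA role, Eriksen→Lead role, Costa→Data role, Delgado→Ops role = 416 pts.

Max total: 422 pts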